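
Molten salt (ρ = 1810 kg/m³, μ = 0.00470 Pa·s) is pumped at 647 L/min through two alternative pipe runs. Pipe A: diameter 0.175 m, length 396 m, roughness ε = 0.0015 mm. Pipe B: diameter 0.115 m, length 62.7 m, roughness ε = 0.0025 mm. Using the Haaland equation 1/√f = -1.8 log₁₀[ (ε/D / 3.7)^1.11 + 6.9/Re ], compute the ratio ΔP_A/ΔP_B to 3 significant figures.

Pipe A: V = Q/A = 0.01078/0.02405 = 0.4483 m/s; Re = 3.021e+04; ε/D = 8.57e-06; Haaland → f = 0.02329; ΔP_A = f(L/D)(ρV²/2) = 9587 Pa.
Pipe B: V = Q/A = 0.01078/0.01039 = 1.038 m/s; Re = 4.598e+04; ε/D = 2.17e-05; Haaland → f = 0.02116; ΔP_B = f(L/D)(ρV²/2) = 1.125e+04 Pa.
ΔP_A/ΔP_B = 9587/1.125e+04 = 0.852.

ΔP_A/ΔP_B ≈ 0.852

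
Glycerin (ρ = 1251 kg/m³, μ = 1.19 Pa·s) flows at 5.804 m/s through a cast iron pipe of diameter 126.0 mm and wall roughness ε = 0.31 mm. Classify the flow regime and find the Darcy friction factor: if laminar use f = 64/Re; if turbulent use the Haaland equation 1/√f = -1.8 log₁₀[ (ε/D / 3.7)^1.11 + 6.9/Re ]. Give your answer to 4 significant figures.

f ≈ 0.08325

Re = ρVD/μ = 1251·5.804·0.126/1.19 = 768.8.
Re < 2300 → laminar, so f = 64/Re = 0.08325 (roughness is irrelevant in laminar flow).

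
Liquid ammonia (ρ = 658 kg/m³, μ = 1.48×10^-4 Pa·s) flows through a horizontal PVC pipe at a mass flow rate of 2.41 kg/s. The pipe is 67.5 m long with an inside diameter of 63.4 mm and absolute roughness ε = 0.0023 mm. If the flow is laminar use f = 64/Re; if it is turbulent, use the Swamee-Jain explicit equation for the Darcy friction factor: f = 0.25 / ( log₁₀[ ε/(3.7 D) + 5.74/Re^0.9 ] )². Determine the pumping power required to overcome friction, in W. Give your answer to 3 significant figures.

P ≈ 25.2 W

A = πD²/4 = π(0.0634)²/4 = 0.003157 m²; mean velocity V = ṁ/(ρA) = 2.41/(658 · 0.003157) = 1.16 m/s.
Reynolds number Re = ρVD/μ = 658 · 1.16 · 0.0634 / 0.000148 = 3.27e+05.
Re > 4000 → turbulent. Relative roughness ε/D = 2.3e-06/0.0634 = 3.63e-05. Swamee-Jain: f = 0.25/(log₁₀[3.63e-05/3.7 + 5.74/3.27e+05^0.9])² = 0.25/(log₁₀[9.8e-06 + 6.25e-05])² = 0.25/(-4.141)² = 0.01458.
Darcy-Weisbach: ΔP = f(L/D)(ρV²/2) = 0.01458·(67.5/0.0634)·(658·1.16²/2) = 0.01458·1065·442.8 = 6874 Pa.
Q = ṁ/ρ = 2.41/658 = 0.003663 m³/s.
Pumping power P = QΔP = 0.003663·6874 = 25.18 W = 25.2 W.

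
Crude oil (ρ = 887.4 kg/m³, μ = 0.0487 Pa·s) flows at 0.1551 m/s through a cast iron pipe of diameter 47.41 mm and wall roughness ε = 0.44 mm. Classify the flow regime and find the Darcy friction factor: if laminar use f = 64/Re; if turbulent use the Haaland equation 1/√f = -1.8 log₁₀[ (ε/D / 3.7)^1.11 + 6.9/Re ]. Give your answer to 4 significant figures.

Re = ρVD/μ = 887.4·0.1551·0.04741/0.0487 = 134.
Re < 2300 → laminar, so f = 64/Re = 0.4776 (roughness is irrelevant in laminar flow).

f ≈ 0.4776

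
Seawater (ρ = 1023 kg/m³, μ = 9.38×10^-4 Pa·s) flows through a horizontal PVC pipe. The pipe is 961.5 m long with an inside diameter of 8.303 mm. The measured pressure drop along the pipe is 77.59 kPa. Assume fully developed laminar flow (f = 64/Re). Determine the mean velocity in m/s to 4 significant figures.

For laminar flow, f = 64/Re with Re = ρVD/μ, so Darcy-Weisbach reduces to ΔP = 32μLV/D². Solving for V: V = ΔP·D²/(32μL) = 7.759e+04·(0.008303)²/(32·0.000938·961.5) = 0.1853 m/s.
Check: Re = ρVD/μ = 1023·0.1853·0.008303/0.000938 = 1678 < 2300, so the laminar assumption holds.

V ≈ 0.1853 m/s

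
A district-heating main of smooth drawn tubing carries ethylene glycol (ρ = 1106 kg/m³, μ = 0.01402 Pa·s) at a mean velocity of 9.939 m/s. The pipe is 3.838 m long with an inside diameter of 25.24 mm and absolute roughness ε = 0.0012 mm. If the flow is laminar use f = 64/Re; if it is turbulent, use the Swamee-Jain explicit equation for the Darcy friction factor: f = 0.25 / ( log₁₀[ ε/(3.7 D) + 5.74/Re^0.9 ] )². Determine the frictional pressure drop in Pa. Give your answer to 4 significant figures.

Reynolds number Re = ρVD/μ = 1106 · 9.939 · 0.02524 / 0.014 = 1.979e+04.
Re > 4000 → turbulent. Relative roughness ε/D = 1.2e-06/0.02524 = 4.75e-05. Swamee-Jain: f = 0.25/(log₁₀[4.75e-05/3.7 + 5.74/1.979e+04^0.9])² = 0.25/(log₁₀[1.28e-05 + 0.00078])² = 0.25/(-3.101)² = 0.026.
Darcy-Weisbach: ΔP = f(L/D)(ρV²/2) = 0.026·(3.838/0.02524)·(1106·9.939²/2) = 0.026·152.1·5.463e+04 = 2.16e+05 Pa.

ΔP ≈ 216000 Pa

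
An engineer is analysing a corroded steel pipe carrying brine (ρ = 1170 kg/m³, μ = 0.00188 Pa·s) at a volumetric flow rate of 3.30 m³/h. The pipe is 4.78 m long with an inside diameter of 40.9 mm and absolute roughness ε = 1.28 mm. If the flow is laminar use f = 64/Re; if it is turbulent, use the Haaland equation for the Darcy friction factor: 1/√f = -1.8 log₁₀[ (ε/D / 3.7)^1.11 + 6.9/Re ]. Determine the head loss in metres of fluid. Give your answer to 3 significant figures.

h_f ≈ 0.174 m

Q = 3.30 m³/h = 3.30/3600 = 0.0009167 m³/s.
Cross-sectional area A = πD²/4 = π(0.0409)²/4 = 0.001314 m²; mean velocity V = Q/A = 0.0009167/0.001314 = 0.6977 m/s.
Reynolds number Re = ρVD/μ = 1170 · 0.6977 · 0.0409 / 0.00188 = 1.776e+04.
Re > 4000 → turbulent. Relative roughness ε/D = 0.00128/0.0409 = 0.0313. Haaland: 1/√f = -1.8 log₁₀[(0.0313/3.7)^1.11 + 6.9/1.776e+04] = -1.8 log₁₀[0.005 + 0.000389] = 4.083, so f = 0.05999.
Darcy-Weisbach: ΔP = f(L/D)(ρV²/2) = 0.05999·(4.78/0.0409)·(1170·0.6977²/2) = 0.05999·116.9·284.8 = 1997 Pa.
Head loss h_f = ΔP/(ρg) = 1997/(1170·9.81) = 0.174 m.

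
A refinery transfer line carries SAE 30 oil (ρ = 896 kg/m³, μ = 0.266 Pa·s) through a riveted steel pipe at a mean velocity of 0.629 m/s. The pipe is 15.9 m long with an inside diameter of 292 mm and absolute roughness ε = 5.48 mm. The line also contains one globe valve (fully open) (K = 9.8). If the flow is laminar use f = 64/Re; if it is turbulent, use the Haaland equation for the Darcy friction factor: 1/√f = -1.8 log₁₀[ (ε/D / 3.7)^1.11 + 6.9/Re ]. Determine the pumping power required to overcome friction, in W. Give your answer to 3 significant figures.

P ≈ 115 W

Reynolds number Re = ρVD/μ = 896 · 0.629 · 0.292 / 0.266 = 618.7.
Re < 2300 → laminar flow, so f = 64/Re = 64/618.7 = 0.1034 (the turbulent correlation is not needed).
Total minor-loss coefficient ΣK = 1·9.8 = 9.8.
ΔP = [f·L/D + ΣK]·(ρV²/2) = [0.1034·15.9/0.292 + 9.8]·(896·0.629²/2) = [5.633 + 9.8]·177.2 = 2735 Pa.
Q = V·A = 0.629·0.06697 = 0.04212 m³/s.
Pumping power P = QΔP = 0.04212·2735 = 115.2 W = 115 W.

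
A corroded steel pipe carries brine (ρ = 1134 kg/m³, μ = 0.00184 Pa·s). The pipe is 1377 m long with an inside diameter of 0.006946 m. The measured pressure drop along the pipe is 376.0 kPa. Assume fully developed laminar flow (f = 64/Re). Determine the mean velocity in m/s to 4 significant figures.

V ≈ 0.2237 m/s

For laminar flow, f = 64/Re with Re = ρVD/μ, so Darcy-Weisbach reduces to ΔP = 32μLV/D². Solving for V: V = ΔP·D²/(32μL) = 3.76e+05·(0.006946)²/(32·0.00184·1377) = 0.2237 m/s.
Check: Re = ρVD/μ = 1134·0.2237·0.006946/0.00184 = 957.8 < 2300, so the laminar assumption holds.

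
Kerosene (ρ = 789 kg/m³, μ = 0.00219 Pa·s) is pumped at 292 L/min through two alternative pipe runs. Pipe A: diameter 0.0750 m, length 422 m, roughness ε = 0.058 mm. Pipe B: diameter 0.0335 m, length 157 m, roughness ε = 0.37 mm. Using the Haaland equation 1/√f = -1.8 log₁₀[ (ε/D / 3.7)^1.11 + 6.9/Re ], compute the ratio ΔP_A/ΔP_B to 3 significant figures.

ΔP_A/ΔP_B ≈ 0.0300

Pipe A: V = Q/A = 0.004867/0.004418 = 1.102 m/s; Re = 2.977e+04; ε/D = 0.000773; Haaland → f = 0.02515; ΔP_A = f(L/D)(ρV²/2) = 6.775e+04 Pa.
Pipe B: V = Q/A = 0.004867/0.0008814 = 5.521 m/s; Re = 6.664e+04; ε/D = 0.011; Haaland → f = 0.04008; ΔP_B = f(L/D)(ρV²/2) = 2.259e+06 Pa.
ΔP_A/ΔP_B = 6.775e+04/2.259e+06 = 0.0300.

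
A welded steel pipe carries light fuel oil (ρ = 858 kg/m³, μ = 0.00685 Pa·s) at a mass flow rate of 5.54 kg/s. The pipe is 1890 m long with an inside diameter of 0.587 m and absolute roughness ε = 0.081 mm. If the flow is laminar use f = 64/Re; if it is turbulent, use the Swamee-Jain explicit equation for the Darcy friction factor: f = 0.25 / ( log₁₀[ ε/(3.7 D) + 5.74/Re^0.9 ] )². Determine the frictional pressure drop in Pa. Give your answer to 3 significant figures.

A = πD²/4 = π(0.587)²/4 = 0.2706 m²; mean velocity V = ṁ/(ρA) = 5.54/(858 · 0.2706) = 0.02386 m/s.
Reynolds number Re = ρVD/μ = 858 · 0.02386 · 0.587 / 0.00685 = 1754.
Re < 2300 → laminar flow, so f = 64/Re = 64/1754 = 0.03648 (the turbulent correlation is not needed).
Darcy-Weisbach: ΔP = f(L/D)(ρV²/2) = 0.03648·(1890/0.587)·(858·0.02386²/2) = 0.03648·3220·0.2442 = 28.69 Pa.

ΔP ≈ 28.7 Pa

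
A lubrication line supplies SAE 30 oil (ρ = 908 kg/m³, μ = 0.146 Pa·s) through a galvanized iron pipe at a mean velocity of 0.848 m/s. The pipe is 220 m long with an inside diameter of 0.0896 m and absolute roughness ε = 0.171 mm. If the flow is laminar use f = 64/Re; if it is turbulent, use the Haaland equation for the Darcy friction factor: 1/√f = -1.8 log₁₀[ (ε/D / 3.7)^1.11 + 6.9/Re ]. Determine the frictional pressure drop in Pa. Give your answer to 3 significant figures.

Reynolds number Re = ρVD/μ = 908 · 0.848 · 0.0896 / 0.146 = 472.5.
Re < 2300 → laminar flow, so f = 64/Re = 64/472.5 = 0.1354 (the turbulent correlation is not needed).
Darcy-Weisbach: ΔP = f(L/D)(ρV²/2) = 0.1354·(220/0.0896)·(908·0.848²/2) = 0.1354·2455·326.5 = 1.086e+05 Pa.

ΔP ≈ 109000 Pa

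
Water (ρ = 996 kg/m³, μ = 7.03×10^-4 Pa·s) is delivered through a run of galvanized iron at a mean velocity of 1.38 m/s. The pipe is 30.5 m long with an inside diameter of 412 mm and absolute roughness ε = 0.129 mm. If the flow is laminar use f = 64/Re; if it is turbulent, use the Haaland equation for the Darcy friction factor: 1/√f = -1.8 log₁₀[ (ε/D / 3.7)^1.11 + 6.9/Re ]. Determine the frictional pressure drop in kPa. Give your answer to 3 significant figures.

ΔP ≈ 1.11 kPa

Reynolds number Re = ρVD/μ = 996 · 1.38 · 0.412 / 0.000703 = 8.055e+05.
Re > 4000 → turbulent. Relative roughness ε/D = 0.000129/0.412 = 0.000313. Haaland: 1/√f = -1.8 log₁₀[(0.000313/3.7)^1.11 + 6.9/8.055e+05] = -1.8 log₁₀[3.02e-05 + 8.57e-06] = 7.941, so f = 0.01586.
Darcy-Weisbach: ΔP = f(L/D)(ρV²/2) = 0.01586·(30.5/0.412)·(996·1.38²/2) = 0.01586·74.03·948.4 = 1113 Pa.
ΔP = 1113 Pa = 1.11 kPa.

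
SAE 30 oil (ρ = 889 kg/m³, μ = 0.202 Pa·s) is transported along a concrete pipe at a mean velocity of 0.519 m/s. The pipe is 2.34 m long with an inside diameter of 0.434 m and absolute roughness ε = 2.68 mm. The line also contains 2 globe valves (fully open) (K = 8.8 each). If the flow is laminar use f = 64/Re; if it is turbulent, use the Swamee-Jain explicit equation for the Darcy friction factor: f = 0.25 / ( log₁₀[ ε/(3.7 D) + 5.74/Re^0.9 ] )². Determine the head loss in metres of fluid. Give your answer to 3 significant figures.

h_f ≈ 0.246 m

Reynolds number Re = ρVD/μ = 889 · 0.519 · 0.434 / 0.202 = 991.3.
Re < 2300 → laminar flow, so f = 64/Re = 64/991.3 = 0.06456 (the turbulent correlation is not needed).
Total minor-loss coefficient ΣK = 2·8.8 = 17.6.
ΔP = [f·L/D + ΣK]·(ρV²/2) = [0.06456·2.34/0.434 + 17.6]·(889·0.519²/2) = [0.3481 + 17.6]·119.7 = 2149 Pa.
Head loss h_f = ΔP/(ρg) = 2149/(889·9.81) = 0.246 m.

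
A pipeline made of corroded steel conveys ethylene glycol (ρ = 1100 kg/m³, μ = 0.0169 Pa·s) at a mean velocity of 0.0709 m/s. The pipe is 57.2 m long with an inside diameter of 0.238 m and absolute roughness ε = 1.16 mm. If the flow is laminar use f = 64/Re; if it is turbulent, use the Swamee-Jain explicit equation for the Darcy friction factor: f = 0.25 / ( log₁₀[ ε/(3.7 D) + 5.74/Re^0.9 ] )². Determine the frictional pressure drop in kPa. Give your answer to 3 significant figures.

Reynolds number Re = ρVD/μ = 1100 · 0.0709 · 0.238 / 0.0169 = 1098.
Re < 2300 → laminar flow, so f = 64/Re = 64/1098 = 0.05827 (the turbulent correlation is not needed).
Darcy-Weisbach: ΔP = f(L/D)(ρV²/2) = 0.05827·(57.2/0.238)·(1100·0.0709²/2) = 0.05827·240.3·2.765 = 38.72 Pa.
ΔP = 38.72 Pa = 0.0387 kPa.

ΔP ≈ 0.0387 kPa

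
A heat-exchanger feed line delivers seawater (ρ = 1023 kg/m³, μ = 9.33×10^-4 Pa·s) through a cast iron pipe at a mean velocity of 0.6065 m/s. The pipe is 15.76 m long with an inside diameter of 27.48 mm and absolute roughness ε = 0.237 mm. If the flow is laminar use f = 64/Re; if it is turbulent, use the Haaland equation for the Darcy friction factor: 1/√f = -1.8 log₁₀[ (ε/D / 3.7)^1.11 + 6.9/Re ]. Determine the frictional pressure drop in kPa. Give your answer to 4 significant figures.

Reynolds number Re = ρVD/μ = 1023 · 0.6065 · 0.02748 / 0.000933 = 1.827e+04.
Re > 4000 → turbulent. Relative roughness ε/D = 0.000237/0.02748 = 0.00862. Haaland: 1/√f = -1.8 log₁₀[(0.00862/3.7)^1.11 + 6.9/1.827e+04] = -1.8 log₁₀[0.0012 + 0.000378] = 5.045, so f = 0.03929.
Darcy-Weisbach: ΔP = f(L/D)(ρV²/2) = 0.03929·(15.76/0.02748)·(1023·0.6065²/2) = 0.03929·573.5·188.2 = 4239 Pa.
ΔP = 4239 Pa = 4.239 kPa.

ΔP ≈ 4.239 kPa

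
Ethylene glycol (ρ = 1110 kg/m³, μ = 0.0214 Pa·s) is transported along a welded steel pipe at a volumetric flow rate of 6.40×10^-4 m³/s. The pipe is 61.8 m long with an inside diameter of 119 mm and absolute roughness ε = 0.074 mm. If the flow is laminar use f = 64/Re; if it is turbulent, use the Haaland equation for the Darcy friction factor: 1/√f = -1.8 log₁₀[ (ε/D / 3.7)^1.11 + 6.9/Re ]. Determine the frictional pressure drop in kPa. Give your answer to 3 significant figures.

ΔP ≈ 0.172 kPa

Cross-sectional area A = πD²/4 = π(0.119)²/4 = 0.01112 m²; mean velocity V = Q/A = 0.00064/0.01112 = 0.05754 m/s.
Reynolds number Re = ρVD/μ = 1110 · 0.05754 · 0.119 / 0.0214 = 355.2.
Re < 2300 → laminar flow, so f = 64/Re = 64/355.2 = 0.1802 (the turbulent correlation is not needed).
Darcy-Weisbach: ΔP = f(L/D)(ρV²/2) = 0.1802·(61.8/0.119)·(1110·0.05754²/2) = 0.1802·519.3·1.838 = 172 Pa.
ΔP = 172 Pa = 0.172 kPa.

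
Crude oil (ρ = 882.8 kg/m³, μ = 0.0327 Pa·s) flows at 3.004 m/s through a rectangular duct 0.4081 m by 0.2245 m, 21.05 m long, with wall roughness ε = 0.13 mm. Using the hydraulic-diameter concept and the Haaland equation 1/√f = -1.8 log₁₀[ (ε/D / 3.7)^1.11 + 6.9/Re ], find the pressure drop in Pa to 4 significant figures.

Hydraulic diameter D_h = 4A/P = 4·(0.4081·0.2245)/(2·(0.4081+0.2245)) = 0.3665/1.265 = 0.2897 m.
Re = ρVD_h/μ = 882.8·3.004·0.2897/0.0327 = 2.349e+04.
ε/D_h = 0.00013/0.2897 = 0.000449; Haaland gives 1/√f = -1.8 log₁₀[4.5e-05+0.000294] = 6.246, so f = 0.02563.
ΔP = f(L/D_h)(ρV²/2) = 0.02563·21.05/0.2897·3983 = 7419 Pa.

ΔP ≈ 7419 Pa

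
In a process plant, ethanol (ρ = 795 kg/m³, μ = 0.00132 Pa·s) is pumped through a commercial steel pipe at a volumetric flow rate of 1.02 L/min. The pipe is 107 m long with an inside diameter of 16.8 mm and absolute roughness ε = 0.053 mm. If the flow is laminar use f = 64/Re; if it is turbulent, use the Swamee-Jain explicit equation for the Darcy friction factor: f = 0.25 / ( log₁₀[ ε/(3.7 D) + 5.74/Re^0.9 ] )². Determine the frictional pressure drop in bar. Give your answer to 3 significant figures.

Q = 1.02 L/min = 1.02/60000 = 1.7e-05 m³/s.
Cross-sectional area A = πD²/4 = π(0.0168)²/4 = 0.0002217 m²; mean velocity V = Q/A = 1.7e-05/0.0002217 = 0.07669 m/s.
Reynolds number Re = ρVD/μ = 795 · 0.07669 · 0.0168 / 0.00132 = 776.
Re < 2300 → laminar flow, so f = 64/Re = 64/776 = 0.08248 (the turbulent correlation is not needed).
Darcy-Weisbach: ΔP = f(L/D)(ρV²/2) = 0.08248·(107/0.0168)·(795·0.07669²/2) = 0.08248·6369·2.338 = 1228 Pa.
ΔP = 1228 Pa = 0.0123 bar.

ΔP ≈ 0.0123 bar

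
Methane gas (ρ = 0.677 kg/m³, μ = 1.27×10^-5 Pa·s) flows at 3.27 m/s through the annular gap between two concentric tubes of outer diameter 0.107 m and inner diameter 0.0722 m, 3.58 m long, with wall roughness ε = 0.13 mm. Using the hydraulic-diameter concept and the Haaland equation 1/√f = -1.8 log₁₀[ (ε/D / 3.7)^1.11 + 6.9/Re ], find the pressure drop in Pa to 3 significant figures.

Hydraulic diameter D_h = 4A/P = D_o - D_i = 0.107 - 0.0722 = 0.0348 m.
Re = ρVD_h/μ = 0.677·3.27·0.0348/1.27e-05 = 6066.
ε/D_h = 0.00013/0.0348 = 0.00374; Haaland gives 1/√f = -1.8 log₁₀[0.000473+0.00114] = 5.028, so f = 0.03956.
ΔP = f(L/D_h)(ρV²/2) = 0.03956·3.58/0.0348·3.62 = 14.73 Pa.

ΔP ≈ 14.7 Pa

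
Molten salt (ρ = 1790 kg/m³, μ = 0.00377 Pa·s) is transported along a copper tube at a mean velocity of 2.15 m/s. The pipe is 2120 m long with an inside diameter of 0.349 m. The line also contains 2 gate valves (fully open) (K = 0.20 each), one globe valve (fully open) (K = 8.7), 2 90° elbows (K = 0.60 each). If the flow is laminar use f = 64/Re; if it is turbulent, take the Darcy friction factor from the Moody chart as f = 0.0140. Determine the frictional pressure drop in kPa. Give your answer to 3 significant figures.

Reynolds number Re = ρVD/μ = 1790 · 2.15 · 0.349 / 0.00377 = 3.563e+05.
Re > 4000 → turbulent; use the Moody-chart value f = 0.0140.
Total minor-loss coefficient ΣK = 2·0.2 + 1·8.7 + 2·0.6 = 10.3.
ΔP = [f·L/D + ΣK]·(ρV²/2) = [0.014·2120/0.349 + 10.3]·(1790·2.15²/2) = [85.04 + 10.3]·4137 = 3.944e+05 Pa.
ΔP = 3.944e+05 Pa = 394 kPa.

ΔP ≈ 394 kPa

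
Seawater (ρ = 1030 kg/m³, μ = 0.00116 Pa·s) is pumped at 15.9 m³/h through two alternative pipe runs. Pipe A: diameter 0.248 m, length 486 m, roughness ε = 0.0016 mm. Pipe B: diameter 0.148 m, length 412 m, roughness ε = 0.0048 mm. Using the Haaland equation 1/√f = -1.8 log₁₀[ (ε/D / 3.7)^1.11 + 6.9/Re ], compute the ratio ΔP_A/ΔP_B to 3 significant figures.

ΔP_A/ΔP_B ≈ 0.101

Pipe A: V = Q/A = 0.004417/0.04831 = 0.09143 m/s; Re = 2.013e+04; ε/D = 6.45e-06; Haaland → f = 0.02571; ΔP_A = f(L/D)(ρV²/2) = 216.9 Pa.
Pipe B: V = Q/A = 0.004417/0.0172 = 0.2567 m/s; Re = 3.374e+04; ε/D = 3.24e-05; Haaland → f = 0.02274; ΔP_B = f(L/D)(ρV²/2) = 2149 Pa.
ΔP_A/ΔP_B = 216.9/2149 = 0.101.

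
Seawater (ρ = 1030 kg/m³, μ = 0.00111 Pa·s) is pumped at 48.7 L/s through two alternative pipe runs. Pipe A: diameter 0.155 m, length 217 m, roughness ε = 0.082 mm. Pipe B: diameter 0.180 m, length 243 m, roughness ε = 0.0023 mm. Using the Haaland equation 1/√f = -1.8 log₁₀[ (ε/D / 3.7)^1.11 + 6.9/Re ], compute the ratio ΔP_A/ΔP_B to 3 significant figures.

Pipe A: V = Q/A = 0.0487/0.01887 = 2.581 m/s; Re = 3.712e+05; ε/D = 0.000529; Haaland → f = 0.01801; ΔP_A = f(L/D)(ρV²/2) = 8.652e+04 Pa.
Pipe B: V = Q/A = 0.0487/0.02545 = 1.914 m/s; Re = 3.197e+05; ε/D = 1.28e-05; Haaland → f = 0.01428; ΔP_B = f(L/D)(ρV²/2) = 3.637e+04 Pa.
ΔP_A/ΔP_B = 8.652e+04/3.637e+04 = 2.38.

ΔP_A/ΔP_B ≈ 2.38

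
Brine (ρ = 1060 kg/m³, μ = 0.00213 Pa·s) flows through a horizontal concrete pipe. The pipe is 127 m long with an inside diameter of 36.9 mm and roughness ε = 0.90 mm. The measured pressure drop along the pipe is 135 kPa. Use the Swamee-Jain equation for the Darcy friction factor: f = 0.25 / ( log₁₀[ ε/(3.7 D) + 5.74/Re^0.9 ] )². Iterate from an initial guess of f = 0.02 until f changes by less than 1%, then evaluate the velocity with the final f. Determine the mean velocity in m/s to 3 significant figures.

Rearranging Darcy-Weisbach: V = √(2·ΔP·D/(f·L·ρ)). With ε/D = 0.0009/0.0369 = 0.0244, iterate starting from f = 0.02:
  f = 0.02 → V = √(2·1.35e+05·0.0369/(0.02·127·1060)) = 1.924 m/s; Re = ρVD/μ = 3.532e+04; f → 0.05401
  f = 0.05401 → V = 1.171 m/s; Re = 2.15e+04; f → 0.05481
  f = 0.05481 → V = 1.162 m/s; Re = 2.134e+04; f → 0.05482
Converged (Δf/f < 1%). With the final f = 0.05482: V = √(2·1.35e+05·0.0369/(0.05482·127·1060)) = 1.162 m/s.

V ≈ 1.16 m/s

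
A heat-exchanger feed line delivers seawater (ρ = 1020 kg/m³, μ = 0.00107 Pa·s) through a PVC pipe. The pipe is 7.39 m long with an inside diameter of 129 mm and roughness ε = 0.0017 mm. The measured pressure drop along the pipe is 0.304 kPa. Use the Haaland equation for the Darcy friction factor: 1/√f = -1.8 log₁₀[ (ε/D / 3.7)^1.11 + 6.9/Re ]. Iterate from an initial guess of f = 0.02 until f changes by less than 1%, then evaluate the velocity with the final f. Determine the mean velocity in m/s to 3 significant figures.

Rearranging Darcy-Weisbach: V = √(2·ΔP·D/(f·L·ρ)). With ε/D = 1.7e-06/0.129 = 1.32e-05, iterate starting from f = 0.02:
  f = 0.02 → V = √(2·304·0.129/(0.02·7.39·1020)) = 0.7213 m/s; Re = ρVD/μ = 8.87e+04; f → 0.01832
  f = 0.01832 → V = 0.7536 m/s; Re = 9.267e+04; f → 0.01816
Converged (Δf/f < 1%). With the final f = 0.01816: V = √(2·304·0.129/(0.01816·7.39·1020)) = 0.757 m/s.

V ≈ 0.757 m/s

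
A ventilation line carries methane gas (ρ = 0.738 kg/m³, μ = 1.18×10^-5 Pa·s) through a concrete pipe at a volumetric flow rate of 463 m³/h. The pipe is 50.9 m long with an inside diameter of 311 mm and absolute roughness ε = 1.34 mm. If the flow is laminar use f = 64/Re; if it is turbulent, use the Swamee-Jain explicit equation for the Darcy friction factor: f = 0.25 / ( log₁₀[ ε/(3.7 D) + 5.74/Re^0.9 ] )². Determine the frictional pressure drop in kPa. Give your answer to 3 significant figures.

ΔP ≈ 0.00560 kPa

Q = 463 m³/h = 463/3600 = 0.1286 m³/s.
Cross-sectional area A = πD²/4 = π(0.311)²/4 = 0.07596 m²; mean velocity V = Q/A = 0.1286/0.07596 = 1.693 m/s.
Reynolds number Re = ρVD/μ = 0.738 · 1.693 · 0.311 / 1.18e-05 = 3.293e+04.
Re > 4000 → turbulent. Relative roughness ε/D = 0.00134/0.311 = 0.00431. Swamee-Jain: f = 0.25/(log₁₀[0.00431/3.7 + 5.74/3.293e+04^0.9])² = 0.25/(log₁₀[0.00116 + 0.000493])² = 0.25/(-2.78)² = 0.03234.
Darcy-Weisbach: ΔP = f(L/D)(ρV²/2) = 0.03234·(50.9/0.311)·(0.738·1.693²/2) = 0.03234·163.7·1.058 = 5.598 Pa.
ΔP = 5.598 Pa = 0.00560 kPa.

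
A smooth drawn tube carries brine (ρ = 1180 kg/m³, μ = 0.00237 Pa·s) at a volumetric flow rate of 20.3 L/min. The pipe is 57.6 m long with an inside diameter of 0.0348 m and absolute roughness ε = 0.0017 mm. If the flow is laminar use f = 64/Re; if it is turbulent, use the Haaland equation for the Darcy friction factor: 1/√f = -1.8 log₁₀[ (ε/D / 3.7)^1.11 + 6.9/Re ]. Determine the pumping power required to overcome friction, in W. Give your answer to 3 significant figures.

P ≈ 1.48 W

Q = 20.3 L/min = 20.3/60000 = 0.0003383 m³/s.
Cross-sectional area A = πD²/4 = π(0.0348)²/4 = 0.0009511 m²; mean velocity V = Q/A = 0.0003383/0.0009511 = 0.3557 m/s.
Reynolds number Re = ρVD/μ = 1180 · 0.3557 · 0.0348 / 0.00237 = 6163.
Re > 4000 → turbulent. Relative roughness ε/D = 1.7e-06/0.0348 = 4.89e-05. Haaland: 1/√f = -1.8 log₁₀[(4.89e-05/3.7)^1.11 + 6.9/6163] = -1.8 log₁₀[3.84e-06 + 0.00112] = 5.309, so f = 0.03548.
Darcy-Weisbach: ΔP = f(L/D)(ρV²/2) = 0.03548·(57.6/0.0348)·(1180·0.3557²/2) = 0.03548·1655·74.65 = 4384 Pa.
Pumping power P = QΔP = 0.0003383·4384 = 1.483 W = 1.48 W.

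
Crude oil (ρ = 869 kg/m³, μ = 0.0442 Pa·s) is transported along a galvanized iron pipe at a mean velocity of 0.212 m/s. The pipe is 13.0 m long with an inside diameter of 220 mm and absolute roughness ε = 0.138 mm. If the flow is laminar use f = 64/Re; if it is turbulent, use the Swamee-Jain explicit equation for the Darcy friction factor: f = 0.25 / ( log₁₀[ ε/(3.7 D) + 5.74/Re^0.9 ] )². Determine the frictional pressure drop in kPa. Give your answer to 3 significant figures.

Reynolds number Re = ρVD/μ = 869 · 0.212 · 0.22 / 0.0442 = 917.
Re < 2300 → laminar flow, so f = 64/Re = 64/917 = 0.06979 (the turbulent correlation is not needed).
Darcy-Weisbach: ΔP = f(L/D)(ρV²/2) = 0.06979·(13/0.22)·(869·0.212²/2) = 0.06979·59.09·19.53 = 80.54 Pa.
ΔP = 80.54 Pa = 0.0805 kPa.

ΔP ≈ 0.0805 kPa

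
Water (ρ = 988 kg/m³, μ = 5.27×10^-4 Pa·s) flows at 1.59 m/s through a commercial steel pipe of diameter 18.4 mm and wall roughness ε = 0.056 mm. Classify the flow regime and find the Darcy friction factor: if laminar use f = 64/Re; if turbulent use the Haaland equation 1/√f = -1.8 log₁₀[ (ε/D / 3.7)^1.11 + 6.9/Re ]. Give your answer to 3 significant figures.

Re = ρVD/μ = 988·1.59·0.0184/0.000527 = 5.485e+04.
Re > 4000 → turbulent. ε/D = 5.6e-05/0.0184 = 0.00304; Haaland: 1/√f = -1.8 log₁₀[0.000377 + 0.000126] = 5.938, so f = 0.02836.

f ≈ 0.0284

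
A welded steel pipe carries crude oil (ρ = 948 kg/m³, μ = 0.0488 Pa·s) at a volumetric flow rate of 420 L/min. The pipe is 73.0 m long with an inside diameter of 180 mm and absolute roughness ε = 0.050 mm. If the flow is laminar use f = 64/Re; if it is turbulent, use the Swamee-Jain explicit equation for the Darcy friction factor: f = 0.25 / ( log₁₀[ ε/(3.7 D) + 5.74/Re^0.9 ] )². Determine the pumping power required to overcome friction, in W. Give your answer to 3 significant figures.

P ≈ 6.77 W

Q = 420 L/min = 420/60000 = 0.007 m³/s.
Cross-sectional area A = πD²/4 = π(0.18)²/4 = 0.02545 m²; mean velocity V = Q/A = 0.007/0.02545 = 0.2751 m/s.
Reynolds number Re = ρVD/μ = 948 · 0.2751 · 0.18 / 0.0488 = 961.9.
Re < 2300 → laminar flow, so f = 64/Re = 64/961.9 = 0.06654 (the turbulent correlation is not needed).
Darcy-Weisbach: ΔP = f(L/D)(ρV²/2) = 0.06654·(73/0.18)·(948·0.2751²/2) = 0.06654·405.6·35.87 = 967.9 Pa.
Pumping power P = QΔP = 0.007·967.9 = 6.775 W = 6.77 W.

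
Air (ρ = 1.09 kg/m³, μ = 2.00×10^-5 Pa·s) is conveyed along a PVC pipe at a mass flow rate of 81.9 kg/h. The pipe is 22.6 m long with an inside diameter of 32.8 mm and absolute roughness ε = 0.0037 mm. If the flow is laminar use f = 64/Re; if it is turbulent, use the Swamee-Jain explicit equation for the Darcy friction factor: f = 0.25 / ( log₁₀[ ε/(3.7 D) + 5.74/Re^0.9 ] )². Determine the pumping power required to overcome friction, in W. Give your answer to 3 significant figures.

ṁ = 81.9 kg/h = 81.9/3600 = 0.02275 kg/s.
A = πD²/4 = π(0.0328)²/4 = 0.000845 m²; mean velocity V = ṁ/(ρA) = 0.02275/(1.09 · 0.000845) = 24.7 m/s.
Reynolds number Re = ρVD/μ = 1.09 · 24.7 · 0.0328 / 2e-05 = 4.416e+04.
Re > 4000 → turbulent. Relative roughness ε/D = 3.7e-06/0.0328 = 0.000113. Swamee-Jain: f = 0.25/(log₁₀[0.000113/3.7 + 5.74/4.416e+04^0.9])² = 0.25/(log₁₀[3.05e-05 + 0.000379])² = 0.25/(-3.388)² = 0.02178.
Darcy-Weisbach: ΔP = f(L/D)(ρV²/2) = 0.02178·(22.6/0.0328)·(1.09·24.7²/2) = 0.02178·689·332.5 = 4990 Pa.
Q = ṁ/ρ = 0.02275/1.09 = 0.02087 m³/s.
Pumping power P = QΔP = 0.02087·4990 = 104.2 W = 104 W.

P ≈ 104 W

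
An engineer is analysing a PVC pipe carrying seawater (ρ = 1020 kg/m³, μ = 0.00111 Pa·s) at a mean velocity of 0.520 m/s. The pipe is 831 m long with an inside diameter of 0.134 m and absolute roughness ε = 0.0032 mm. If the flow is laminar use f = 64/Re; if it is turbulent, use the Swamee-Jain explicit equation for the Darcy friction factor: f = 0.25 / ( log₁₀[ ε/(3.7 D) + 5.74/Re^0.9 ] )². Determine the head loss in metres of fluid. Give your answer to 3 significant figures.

h_f ≈ 1.69 m

Reynolds number Re = ρVD/μ = 1020 · 0.52 · 0.134 / 0.00111 = 6.403e+04.
Re > 4000 → turbulent. Relative roughness ε/D = 3.2e-06/0.134 = 2.39e-05. Swamee-Jain: f = 0.25/(log₁₀[2.39e-05/3.7 + 5.74/6.403e+04^0.9])² = 0.25/(log₁₀[6.45e-06 + 0.000271])² = 0.25/(-3.557)² = 0.01976.
Darcy-Weisbach: ΔP = f(L/D)(ρV²/2) = 0.01976·(831/0.134)·(1020·0.52²/2) = 0.01976·6201·137.9 = 1.69e+04 Pa.
Head loss h_f = ΔP/(ρg) = 1.69e+04/(1020·9.81) = 1.69 m.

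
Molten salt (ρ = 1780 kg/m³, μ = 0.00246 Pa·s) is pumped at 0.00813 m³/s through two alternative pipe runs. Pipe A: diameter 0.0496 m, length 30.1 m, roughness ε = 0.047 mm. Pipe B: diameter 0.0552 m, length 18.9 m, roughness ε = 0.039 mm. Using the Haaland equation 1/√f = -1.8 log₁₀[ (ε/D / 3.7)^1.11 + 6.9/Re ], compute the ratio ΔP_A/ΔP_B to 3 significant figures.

Pipe A: V = Q/A = 0.00813/0.001932 = 4.208 m/s; Re = 1.51e+05; ε/D = 0.000948; Haaland → f = 0.02107; ΔP_A = f(L/D)(ρV²/2) = 2.015e+05 Pa.
Pipe B: V = Q/A = 0.00813/0.002393 = 3.397 m/s; Re = 1.357e+05; ε/D = 0.000707; Haaland → f = 0.02027; ΔP_B = f(L/D)(ρV²/2) = 7.129e+04 Pa.
ΔP_A/ΔP_B = 2.015e+05/7.129e+04 = 2.83.

ΔP_A/ΔP_B ≈ 2.83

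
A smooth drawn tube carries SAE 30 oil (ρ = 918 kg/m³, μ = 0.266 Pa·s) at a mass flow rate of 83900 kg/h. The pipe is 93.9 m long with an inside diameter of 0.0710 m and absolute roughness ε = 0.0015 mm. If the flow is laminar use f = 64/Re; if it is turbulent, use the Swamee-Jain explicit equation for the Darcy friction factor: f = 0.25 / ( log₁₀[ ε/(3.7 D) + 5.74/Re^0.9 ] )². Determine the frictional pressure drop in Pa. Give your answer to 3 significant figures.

ṁ = 83900 kg/h = 83900/3600 = 23.31 kg/s.
A = πD²/4 = π(0.071)²/4 = 0.003959 m²; mean velocity V = ṁ/(ρA) = 23.31/(918 · 0.003959) = 6.412 m/s.
Reynolds number Re = ρVD/μ = 918 · 6.412 · 0.071 / 0.266 = 1571.
Re < 2300 → laminar flow, so f = 64/Re = 64/1571 = 0.04073 (the turbulent correlation is not needed).
Darcy-Weisbach: ΔP = f(L/D)(ρV²/2) = 0.04073·(93.9/0.071)·(918·6.412²/2) = 0.04073·1323·1.887e+04 = 1.017e+06 Pa.

ΔP ≈ 1.02×10^6 Pa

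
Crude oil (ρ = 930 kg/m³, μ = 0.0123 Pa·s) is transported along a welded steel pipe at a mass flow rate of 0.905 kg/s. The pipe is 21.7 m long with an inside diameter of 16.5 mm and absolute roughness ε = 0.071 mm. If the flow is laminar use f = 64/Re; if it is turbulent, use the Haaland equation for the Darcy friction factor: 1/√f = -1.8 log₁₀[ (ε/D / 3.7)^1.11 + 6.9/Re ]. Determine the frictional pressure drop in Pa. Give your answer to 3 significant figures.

ΔP ≈ 516000 Pa

A = πD²/4 = π(0.0165)²/4 = 0.0002138 m²; mean velocity V = ṁ/(ρA) = 0.905/(930 · 0.0002138) = 4.551 m/s.
Reynolds number Re = ρVD/μ = 930 · 4.551 · 0.0165 / 0.0123 = 5678.
Re > 4000 → turbulent. Relative roughness ε/D = 7.1e-05/0.0165 = 0.0043. Haaland: 1/√f = -1.8 log₁₀[(0.0043/3.7)^1.11 + 6.9/5678] = -1.8 log₁₀[0.000553 + 0.00122] = 4.954, so f = 0.04074.
Darcy-Weisbach: ΔP = f(L/D)(ρV²/2) = 0.04074·(21.7/0.0165)·(930·4.551²/2) = 0.04074·1315·9631 = 5.16e+05 Pa.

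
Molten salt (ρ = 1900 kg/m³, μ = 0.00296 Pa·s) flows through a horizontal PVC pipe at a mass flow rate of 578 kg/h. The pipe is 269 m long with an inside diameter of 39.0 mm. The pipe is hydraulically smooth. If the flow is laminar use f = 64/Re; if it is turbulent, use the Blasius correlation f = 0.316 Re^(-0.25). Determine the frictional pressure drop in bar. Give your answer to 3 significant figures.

ΔP ≈ 0.0118 bar

ṁ = 578 kg/h = 578/3600 = 0.1606 kg/s.
A = πD²/4 = π(0.039)²/4 = 0.001195 m²; mean velocity V = ṁ/(ρA) = 0.1606/(1900 · 0.001195) = 0.07074 m/s.
Reynolds number Re = ρVD/μ = 1900 · 0.07074 · 0.039 / 0.00296 = 1771.
Re < 2300 → laminar flow, so f = 64/Re = 64/1771 = 0.03614 (the turbulent correlation is not needed).
Darcy-Weisbach: ΔP = f(L/D)(ρV²/2) = 0.03614·(269/0.039)·(1900·0.07074²/2) = 0.03614·6897·4.754 = 1185 Pa.
ΔP = 1185 Pa = 0.0118 bar.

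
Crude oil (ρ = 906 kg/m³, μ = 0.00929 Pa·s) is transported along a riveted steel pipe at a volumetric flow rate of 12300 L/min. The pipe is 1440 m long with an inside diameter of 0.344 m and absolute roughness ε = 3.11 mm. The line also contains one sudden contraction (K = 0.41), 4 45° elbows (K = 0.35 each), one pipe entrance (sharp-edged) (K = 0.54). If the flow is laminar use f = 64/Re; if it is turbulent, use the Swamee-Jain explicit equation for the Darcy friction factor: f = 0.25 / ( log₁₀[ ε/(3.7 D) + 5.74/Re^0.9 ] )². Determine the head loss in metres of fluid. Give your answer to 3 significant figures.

h_f ≈ 39.8 m

Q = 12300 L/min = 12300/60000 = 0.205 m³/s.
Cross-sectional area A = πD²/4 = π(0.344)²/4 = 0.09294 m²; mean velocity V = Q/A = 0.205/0.09294 = 2.206 m/s.
Reynolds number Re = ρVD/μ = 906 · 2.206 · 0.344 / 0.00929 = 7.4e+04.
Re > 4000 → turbulent. Relative roughness ε/D = 0.00311/0.344 = 0.00904. Swamee-Jain: f = 0.25/(log₁₀[0.00904/3.7 + 5.74/7.4e+04^0.9])² = 0.25/(log₁₀[0.00244 + 0.000238])² = 0.25/(-2.572)² = 0.0378.
Total minor-loss coefficient ΣK = 1·0.41 + 4·0.35 + 1·0.54 = 2.35.
ΔP = [f·L/D + ΣK]·(ρV²/2) = [0.0378·1440/0.344 + 2.35]·(906·2.206²/2) = [158.2 + 2.35]·2204 = 3.539e+05 Pa.
Head loss h_f = ΔP/(ρg) = 3.539e+05/(906·9.81) = 39.8 m.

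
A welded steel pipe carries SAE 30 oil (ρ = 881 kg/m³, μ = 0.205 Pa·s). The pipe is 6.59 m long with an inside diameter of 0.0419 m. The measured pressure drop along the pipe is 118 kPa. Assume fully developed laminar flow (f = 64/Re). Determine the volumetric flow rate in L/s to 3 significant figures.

Q ≈ 6.61 L/s

For laminar flow, f = 64/Re with Re = ρVD/μ, so Darcy-Weisbach reduces to ΔP = 32μLV/D². Solving for V: V = ΔP·D²/(32μL) = 1.18e+05·(0.0419)²/(32·0.205·6.59) = 4.792 m/s.
Check: Re = ρVD/μ = 881·4.792·0.0419/0.205 = 862.9 < 2300, so the laminar assumption holds.
Q = V·A = 4.792·(π/4·0.0419²) = 0.006608 m³/s = 6.61 L/s.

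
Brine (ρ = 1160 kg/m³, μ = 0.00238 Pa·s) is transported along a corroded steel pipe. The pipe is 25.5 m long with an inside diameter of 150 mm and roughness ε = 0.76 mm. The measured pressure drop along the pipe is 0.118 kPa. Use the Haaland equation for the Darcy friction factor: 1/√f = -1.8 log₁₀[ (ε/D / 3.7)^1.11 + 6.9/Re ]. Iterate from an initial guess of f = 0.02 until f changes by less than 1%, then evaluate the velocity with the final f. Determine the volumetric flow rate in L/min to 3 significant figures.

Q ≈ 193 L/min

Rearranging Darcy-Weisbach: V = √(2·ΔP·D/(f·L·ρ)). With ε/D = 0.00076/0.15 = 0.00507, iterate starting from f = 0.02:
  f = 0.02 → V = √(2·118·0.15/(0.02·25.5·1160)) = 0.2446 m/s; Re = ρVD/μ = 1.788e+04; f → 0.03477
  f = 0.03477 → V = 0.1855 m/s; Re = 1.356e+04; f → 0.03592
  f = 0.03592 → V = 0.1825 m/s; Re = 1.334e+04; f → 0.036
Converged (Δf/f < 1%). With the final f = 0.036: V = √(2·118·0.15/(0.036·25.5·1160)) = 0.1823 m/s.
Q = V·A = 0.1823·(π/4·0.15²) = 0.003222 m³/s = 193 L/min.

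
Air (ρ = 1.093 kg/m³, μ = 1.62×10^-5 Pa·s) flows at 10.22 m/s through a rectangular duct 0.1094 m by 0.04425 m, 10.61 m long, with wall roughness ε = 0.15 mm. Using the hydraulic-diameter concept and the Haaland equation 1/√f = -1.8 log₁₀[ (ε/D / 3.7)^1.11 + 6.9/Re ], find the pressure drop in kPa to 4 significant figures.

Hydraulic diameter D_h = 4A/P = 4·(0.1094·0.04425)/(2·(0.1094+0.04425)) = 0.01936/0.3073 = 0.06301 m.
Re = ρVD_h/μ = 1.093·10.22·0.06301/1.62e-05 = 4.345e+04.
ε/D_h = 0.00015/0.06301 = 0.00238; Haaland gives 1/√f = -1.8 log₁₀[0.000287+0.000159] = 6.032, so f = 0.02748.
ΔP = f(L/D_h)(ρV²/2) = 0.02748·10.61/0.06301·57.08 = 264.1 Pa.
ΔP = 0.2641 kPa.

ΔP ≈ 0.2641 kPa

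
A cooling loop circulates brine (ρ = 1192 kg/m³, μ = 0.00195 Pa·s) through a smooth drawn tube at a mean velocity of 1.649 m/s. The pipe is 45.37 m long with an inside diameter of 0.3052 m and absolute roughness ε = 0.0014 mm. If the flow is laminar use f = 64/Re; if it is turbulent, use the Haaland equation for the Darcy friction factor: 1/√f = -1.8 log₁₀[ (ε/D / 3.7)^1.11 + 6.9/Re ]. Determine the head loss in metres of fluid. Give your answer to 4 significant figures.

h_f ≈ 0.2949 m

Reynolds number Re = ρVD/μ = 1192 · 1.649 · 0.3052 / 0.00195 = 3.076e+05.
Re > 4000 → turbulent. Relative roughness ε/D = 1.4e-06/0.3052 = 4.59e-06. Haaland: 1/√f = -1.8 log₁₀[(4.59e-06/3.7)^1.11 + 6.9/3.076e+05] = -1.8 log₁₀[2.78e-07 + 2.24e-05] = 8.359, so f = 0.01431.
Darcy-Weisbach: ΔP = f(L/D)(ρV²/2) = 0.01431·(45.37/0.3052)·(1192·1.649²/2) = 0.01431·148.7·1621 = 3448 Pa.
Head loss h_f = ΔP/(ρg) = 3448/(1192·9.81) = 0.2949 m.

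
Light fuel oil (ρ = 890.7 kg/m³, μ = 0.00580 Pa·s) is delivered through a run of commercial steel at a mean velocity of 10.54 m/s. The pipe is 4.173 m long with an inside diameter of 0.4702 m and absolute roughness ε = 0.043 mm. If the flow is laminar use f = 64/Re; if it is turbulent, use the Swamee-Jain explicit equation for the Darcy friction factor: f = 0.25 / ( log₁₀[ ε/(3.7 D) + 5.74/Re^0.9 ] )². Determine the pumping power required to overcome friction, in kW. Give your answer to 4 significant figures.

Reynolds number Re = ρVD/μ = 890.7 · 10.54 · 0.4702 / 0.0058 = 7.611e+05.
Re > 4000 → turbulent. Relative roughness ε/D = 4.3e-05/0.4702 = 9.15e-05. Swamee-Jain: f = 0.25/(log₁₀[9.15e-05/3.7 + 5.74/7.611e+05^0.9])² = 0.25/(log₁₀[2.47e-05 + 2.92e-05])² = 0.25/(-4.268)² = 0.01372.
Darcy-Weisbach: ΔP = f(L/D)(ρV²/2) = 0.01372·(4.173/0.4702)·(890.7·10.54²/2) = 0.01372·8.875·4.947e+04 = 6026 Pa.
Q = V·A = 10.54·0.1736 = 1.83 m³/s.
Pumping power P = QΔP = 1.83·6026 = 11028 W = 11.03 kW.

P ≈ 11.03 kW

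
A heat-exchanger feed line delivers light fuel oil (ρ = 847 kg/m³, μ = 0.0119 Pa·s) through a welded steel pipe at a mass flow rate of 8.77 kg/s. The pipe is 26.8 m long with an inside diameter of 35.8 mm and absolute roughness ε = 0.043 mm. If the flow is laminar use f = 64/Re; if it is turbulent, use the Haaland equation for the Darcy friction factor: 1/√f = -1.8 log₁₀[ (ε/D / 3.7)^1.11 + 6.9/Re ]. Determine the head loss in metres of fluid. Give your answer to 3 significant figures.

A = πD²/4 = π(0.0358)²/4 = 0.001007 m²; mean velocity V = ṁ/(ρA) = 8.77/(847 · 0.001007) = 10.29 m/s.
Reynolds number Re = ρVD/μ = 847 · 10.29 · 0.0358 / 0.0119 = 2.621e+04.
Re > 4000 → turbulent. Relative roughness ε/D = 4.3e-05/0.0358 = 0.0012. Haaland: 1/√f = -1.8 log₁₀[(0.0012/3.7)^1.11 + 6.9/2.621e+04] = -1.8 log₁₀[0.000134 + 0.000263] = 6.121, so f = 0.02669.
Darcy-Weisbach: ΔP = f(L/D)(ρV²/2) = 0.02669·(26.8/0.0358)·(847·10.29²/2) = 0.02669·748.6·4.481e+04 = 8.952e+05 Pa.
Head loss h_f = ΔP/(ρg) = 8.952e+05/(847·9.81) = 108 m.

h_f ≈ 108 m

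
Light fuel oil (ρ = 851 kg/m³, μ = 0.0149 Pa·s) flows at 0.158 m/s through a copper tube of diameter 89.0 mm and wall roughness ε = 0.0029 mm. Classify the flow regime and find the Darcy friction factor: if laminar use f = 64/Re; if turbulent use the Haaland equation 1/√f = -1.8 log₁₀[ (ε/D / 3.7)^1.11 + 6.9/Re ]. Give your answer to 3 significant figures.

Re = ρVD/μ = 851·0.158·0.089/0.0149 = 803.1.
Re < 2300 → laminar, so f = 64/Re = 0.07969 (roughness is irrelevant in laminar flow).

f ≈ 0.0797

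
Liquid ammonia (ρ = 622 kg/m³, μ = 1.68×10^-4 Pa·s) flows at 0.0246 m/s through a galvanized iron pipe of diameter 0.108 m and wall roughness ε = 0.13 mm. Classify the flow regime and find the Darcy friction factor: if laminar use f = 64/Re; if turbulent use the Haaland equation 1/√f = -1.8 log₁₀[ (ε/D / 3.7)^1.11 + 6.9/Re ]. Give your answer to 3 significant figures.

Re = ρVD/μ = 622·0.0246·0.108/0.000168 = 9836.
Re > 4000 → turbulent. ε/D = 0.00013/0.108 = 0.0012; Haaland: 1/√f = -1.8 log₁₀[0.000134 + 0.000701] = 5.54, so f = 0.03258.

f ≈ 0.0326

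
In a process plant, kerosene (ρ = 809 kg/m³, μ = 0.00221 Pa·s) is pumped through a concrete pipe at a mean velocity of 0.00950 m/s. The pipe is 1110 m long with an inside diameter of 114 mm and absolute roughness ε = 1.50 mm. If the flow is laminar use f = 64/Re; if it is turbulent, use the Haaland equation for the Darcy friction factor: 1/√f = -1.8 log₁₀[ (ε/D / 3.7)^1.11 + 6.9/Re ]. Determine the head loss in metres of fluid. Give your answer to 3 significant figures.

h_f ≈ 0.00723 m

Reynolds number Re = ρVD/μ = 809 · 0.0095 · 0.114 / 0.00221 = 396.4.
Re < 2300 → laminar flow, so f = 64/Re = 64/396.4 = 0.1614 (the turbulent correlation is not needed).
Darcy-Weisbach: ΔP = f(L/D)(ρV²/2) = 0.1614·(1110/0.114)·(809·0.0095²/2) = 0.1614·9737·0.03651 = 57.38 Pa.
Head loss h_f = ΔP/(ρg) = 57.38/(809·9.81) = 0.00723 m.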